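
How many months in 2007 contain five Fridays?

4

A month of length L has five Fridays iff its first Friday is on day ≤ L−28 (so day 1–3 in a 31-day month, 1–2 in a 30-day month, day 1 in a leap February).
Checking each month of 2007: Jan starts Mon (31d); Feb starts Thu (28d); Mar starts Thu (31d) ✓; Apr starts Sun (30d); May starts Tue (31d); Jun starts Fri (30d) ✓; Jul starts Sun (31d); Aug starts Wed (31d) ✓; Sep starts Sat (30d); Oct starts Mon (31d); Nov starts Thu (30d) ✓; Dec starts Sat (31d).
Five-Friday months: March, June, August, November → 4.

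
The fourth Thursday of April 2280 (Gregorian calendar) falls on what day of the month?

April 1, 2280 is a Thursday, so the first Thursday is the 1st.
The fourth Thursday is 1 + 21 = 22.

22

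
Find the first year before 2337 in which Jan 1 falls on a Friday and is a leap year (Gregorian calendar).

Jan 1 advances by 2 weekdays after a leap year and by 1 after a common year.
2337: Jan 1 is Friday.
2336: Wednesday (leap)
2335: Tuesday
2334: Monday
2333: Sunday
2332: Friday (leap)
2332 begins on a Friday and is a leap year.

2332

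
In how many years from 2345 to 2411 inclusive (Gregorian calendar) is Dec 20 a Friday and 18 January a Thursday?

Check each year's weekday for Dec 20 and 18 January:
  2345: Thu/Thu  2346: Fri/Fri  2347: Sat/Sat  2348: Mon/Sun  2349: Tue/Tue  2350: Wed/Wed  2351: Thu/Thu  2352: Sat/Fri  2353: Sun/Sun  2354: Mon/Mon  2355: Tue/Tue  2356: Thu/Wed  2357: Fri/Fri  2358: Sat/Sat  …(39 more)…  2398: Sun/Sun  2399: Mon/Mon  2400: Wed/Tue  2401: Thu/Thu  2402: Fri/Fri  2403: Sat/Sat  2404: Mon/Sun  2405: Tue/Tue  2406: Wed/Wed  2407: Thu/Thu  2408: Sat/Fri  2409: Sun/Sun  2410: Mon/Mon  2411: Tue/Tue
Both conditions hold in: 2368, 2396 — 2.

2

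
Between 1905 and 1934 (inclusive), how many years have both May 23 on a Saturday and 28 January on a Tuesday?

1

Check each year's weekday for May 23 and 28 January:
  1905: Tue/Sat  1906: Wed/Sun  1907: Thu/Mon  1908: Sat/Tue ✓  1909: Sun/Thu  1910: Mon/Fri  1911: Tue/Sat  1912: Thu/Sun  1913: Fri/Tue  1914: Sat/Wed  1915: Sun/Thu  1916: Tue/Fri  1917: Wed/Sun  1918: Thu/Mon  1919: Fri/Tue  1920: Sun/Wed  1921: Mon/Fri  1922: Tue/Sat  1923: Wed/Sun  1924: Fri/Mon  1925: Sat/Wed  1926: Sun/Thu  1927: Mon/Fri  1928: Wed/Sat  1929: Thu/Mon  1930: Fri/Tue  1931: Sat/Wed  1932: Mon/Thu  1933: Tue/Sat  1934: Wed/Sun
Both conditions hold in: 1908 — 1.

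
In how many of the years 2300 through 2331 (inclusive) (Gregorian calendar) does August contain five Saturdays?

August has 31 days; it has five Saturdays when Saturday falls among the first (month-length − 28) days — i.e. when August 1 is one of Saturday/Friday/Thursday.
August 1 by year: 2300:Wed 2301:Thu✓ 2302:Fri✓ 2303:Sat✓ 2304:Mon 2305:Tue 2306:Wed 2307:Thu✓ 2308:Sat✓ 2309:Sun 2310:Mon 2311:Tue 2312:Thu✓ 2313:Fri✓ 2314:Sat✓ 2315:Sun 2316:Tue 2317:Wed 2318:Thu✓ 2319:Fri✓ 2320:Sun 2321:Mon 2322:Tue 2323:Wed 2324:Fri✓ 2325:Sat✓ 2326:Sun 2327:Mon 2328:Wed 2329:Thu✓ 2330:Fri✓ 2331:Sat✓
Years with five Saturdays: 2301, 2302, 2303, 2307, 2308, 2312, 2313, 2314, 2318, 2319, 2324, 2325, 2329, 2330, 2331 → 15.

15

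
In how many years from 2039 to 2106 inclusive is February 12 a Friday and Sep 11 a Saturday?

8

Check each year's weekday for February 12 and Sep 11:
  2039: Sat/Sun  2040: Sun/Tue  2041: Tue/Wed  2042: Wed/Thu  2043: Thu/Fri  2044: Fri/Sun  2045: Sun/Mon  2046: Mon/Tue  2047: Tue/Wed  2048: Wed/Fri  2049: Fri/Sat ✓  2050: Sat/Sun  2051: Sun/Mon  2052: Mon/Wed  …(40 more)…  2093: Thu/Fri  2094: Fri/Sat ✓  2095: Sat/Sun  2096: Sun/Tue  2097: Tue/Wed  2098: Wed/Thu  2099: Thu/Fri  2100: Fri/Sat ✓  2101: Sat/Sun  2102: Sun/Mon  2103: Mon/Tue  2104: Tue/Thu  2105: Thu/Fri  2106: Fri/Sat ✓
Both conditions hold in: 2049, 2055, 2066, 2077, 2083, 2094, 2100, 2106 — 8.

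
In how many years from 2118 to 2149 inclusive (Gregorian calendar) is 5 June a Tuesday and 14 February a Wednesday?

Check each year's weekday for 5 June and 14 February:
  2118: Sun/Mon  2119: Mon/Tue  2120: Wed/Wed  2121: Thu/Fri  2122: Fri/Sat  2123: Sat/Sun  2124: Mon/Mon  2125: Tue/Wed ✓  2126: Wed/Thu  2127: Thu/Fri  2128: Sat/Sat  2129: Sun/Mon  2130: Mon/Tue  2131: Tue/Wed ✓  …(4 more)…  2136: Tue/Tue  2137: Wed/Thu  2138: Thu/Fri  2139: Fri/Sat  2140: Sun/Sun  2141: Mon/Tue  2142: Tue/Wed ✓  2143: Wed/Thu  2144: Fri/Fri  2145: Sat/Sun  2146: Sun/Mon  2147: Mon/Tue  2148: Wed/Wed  2149: Thu/Fri
Both conditions hold in: 2125, 2131, 2142 — 3.

3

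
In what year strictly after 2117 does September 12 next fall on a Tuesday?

From one year to the next, a fixed date's weekday advances by 1, or by 2 when a Feb 29 lies between the two dates.
2117: September 12 is Sunday.
2118: Monday (+1)
2119: Tuesday (+1)
September 12 falls on a Tuesday in 2119.

2119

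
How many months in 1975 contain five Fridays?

A month of length L has five Fridays iff its first Friday is on day ≤ L−28 (so day 1–3 in a 31-day month, 1–2 in a 30-day month, day 1 in a leap February).
Checking each month of 1975: Jan starts Wed (31d) ✓; Feb starts Sat (28d); Mar starts Sat (31d); Apr starts Tue (30d); May starts Thu (31d) ✓; Jun starts Sun (30d); Jul starts Tue (31d); Aug starts Fri (31d) ✓; Sep starts Mon (30d); Oct starts Wed (31d) ✓; Nov starts Sat (30d); Dec starts Mon (31d).
Five-Friday months: January, May, August, October → 4.

4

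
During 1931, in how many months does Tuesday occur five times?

4

A month of length L has five Tuesdays iff its first Tuesday is on day ≤ L−28 (so day 1–3 in a 31-day month, 1–2 in a 30-day month, day 1 in a leap February).
Checking each month of 1931: Jan starts Thu (31d); Feb starts Sun (28d); Mar starts Sun (31d) ✓; Apr starts Wed (30d); May starts Fri (31d); Jun starts Mon (30d) ✓; Jul starts Wed (31d); Aug starts Sat (31d); Sep starts Tue (30d) ✓; Oct starts Thu (31d); Nov starts Sun (30d); Dec starts Tue (31d) ✓.
Five-Tuesday months: March, June, September, December → 4.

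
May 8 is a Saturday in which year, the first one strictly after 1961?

1965

From one year to the next, a fixed date's weekday advances by 1, or by 2 when a Feb 29 lies between the two dates.
1961: May 8 is Monday.
1962: Tuesday (+1)
1963: Wednesday (+1)
1964: Friday (+2)
1965: Saturday (+1)
May 8 falls on a Saturday in 1965.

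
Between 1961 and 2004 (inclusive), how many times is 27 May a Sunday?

Track 27 May's weekday year by year (advancing +1, or +2 across a Feb 29):
  1961: Sat  1962: Sun (+1) ✓  1963: Mon (+1)  1964: Wed (+2)  1965: Thu (+1)
  1966: Fri (+1)  1967: Sat (+1)  1968: Mon (+2)  1969: Tue (+1)  1970: Wed (+1)
  1971: Thu (+1)  1972: Sat (+2)  1973: Sun (+1) ✓  1974: Mon (+1)  … (16 more years) …
  1991: Mon (+1)  1992: Wed (+2)  1993: Thu (+1)  1994: Fri (+1)  1995: Sat (+1)
  1996: Mon (+2)  1997: Tue (+1)  1998: Wed (+1)  1999: Thu (+1)  2000: Sat (+2)
  2001: Sun (+1) ✓  2002: Mon (+1)  2003: Tue (+1)  2004: Thu (+2)
Sunday years: 1962, 1973, 1979, 1984, 1990, 2001 — 6 in total.

6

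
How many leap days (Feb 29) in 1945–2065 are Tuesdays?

4

Leap years in 1945–2065: 30 of them.
Feb 29 weekday advances by 5 (mod 7) from one leap year to the next four years later (or differs when a century non-leap intervenes).
Leap-day weekdays: 1948:Sun 1952:Fri 1956:Wed 1960:Mon 1964:Sat 1968:Thu 1972:Tue✓ 1976:Sun 1980:Fri 1984:Wed 1988:Mon 1992:Sat 1996:Thu …(4 more)… 2016:Mon 2020:Sat 2024:Thu 2028:Tue✓ 2032:Sun 2036:Fri 2040:Wed 2044:Mon 2048:Sat 2052:Thu 2056:Tue✓ 2060:Sun 2064:Fri
Tuesday: 1972, 2000, 2028, 2056 → 4.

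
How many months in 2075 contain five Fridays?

4

A month of length L has five Fridays iff its first Friday is on day ≤ L−28 (so day 1–3 in a 31-day month, 1–2 in a 30-day month, day 1 in a leap February).
Checking each month of 2075: Jan starts Tue (31d); Feb starts Fri (28d); Mar starts Fri (31d) ✓; Apr starts Mon (30d); May starts Wed (31d) ✓; Jun starts Sat (30d); Jul starts Mon (31d); Aug starts Thu (31d) ✓; Sep starts Sun (30d); Oct starts Tue (31d); Nov starts Fri (30d) ✓; Dec starts Sun (31d).
Five-Friday months: March, May, August, November → 4.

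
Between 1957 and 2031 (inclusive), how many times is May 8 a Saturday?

10

Track May 8's weekday year by year (advancing +1, or +2 across a Feb 29):
  1957: Wed  1958: Thu (+1)  1959: Fri (+1)  1960: Sun (+2)  1961: Mon (+1)
  1962: Tue (+1)  1963: Wed (+1)  1964: Fri (+2)  1965: Sat (+1) ✓  1966: Sun (+1)
  1967: Mon (+1)  1968: Wed (+2)  1969: Thu (+1)  1970: Fri (+1)  … (47 more years) …
  2018: Tue (+1)  2019: Wed (+1)  2020: Fri (+2)  2021: Sat (+1) ✓  2022: Sun (+1)
  2023: Mon (+1)  2024: Wed (+2)  2025: Thu (+1)  2026: Fri (+1)  2027: Sat (+1) ✓
  2028: Mon (+2)  2029: Tue (+1)  2030: Wed (+1)  2031: Thu (+1)
Saturday years: 1965, 1971, 1976, 1982, 1993, 1999, 2004, 2010, 2021, 2027 — 10 in total.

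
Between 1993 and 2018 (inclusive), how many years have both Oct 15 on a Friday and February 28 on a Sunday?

3

Check each year's weekday for Oct 15 and February 28:
  1993: Fri/Sun ✓  1994: Sat/Mon  1995: Sun/Tue  1996: Tue/Wed  1997: Wed/Fri  1998: Thu/Sat  1999: Fri/Sun ✓  2000: Sun/Mon  2001: Mon/Wed  2002: Tue/Thu  2003: Wed/Fri  2004: Fri/Sat  2005: Sat/Mon  2006: Sun/Tue  2007: Mon/Wed  2008: Wed/Thu  2009: Thu/Sat  2010: Fri/Sun ✓  2011: Sat/Mon  2012: Mon/Tue  2013: Tue/Thu  2014: Wed/Fri  2015: Thu/Sat  2016: Sat/Sun  2017: Sun/Tue  2018: Mon/Wed
Both conditions hold in: 1993, 1999, 2010 — 3.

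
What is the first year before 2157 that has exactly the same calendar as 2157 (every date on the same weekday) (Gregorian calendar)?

2146

Two years share a calendar iff Jan 1 falls on the same weekday and both are leap or both are common. 2157: Jan 1 is Saturday, common year.
2156: Jan 1 Thursday, leap
2155: Jan 1 Wednesday, common
2154: Jan 1 Tuesday, common
2153: Jan 1 Monday, common
2152: Jan 1 Saturday, leap
2151: Jan 1 Friday, common
2150: Jan 1 Thursday, common
2149: Jan 1 Wednesday, common
2148: Jan 1 Monday, leap
2147: Jan 1 Sunday, common
2146: Jan 1 Saturday, common
2146 matches on both conditions.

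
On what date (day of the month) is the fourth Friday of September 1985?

September 1, 1985 is a Sunday, so the first Friday is the 6th.
The fourth Friday is 6 + 21 = 27.

27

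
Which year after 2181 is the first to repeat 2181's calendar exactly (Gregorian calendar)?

Two years share a calendar iff Jan 1 falls on the same weekday and both are leap or both are common. 2181: Jan 1 is Monday, common year.
2182: Jan 1 Tuesday, common
2183: Jan 1 Wednesday, common
2184: Jan 1 Thursday, leap
2185: Jan 1 Saturday, common
2186: Jan 1 Sunday, common
2187: Jan 1 Monday, common
2187 matches on both conditions.

2187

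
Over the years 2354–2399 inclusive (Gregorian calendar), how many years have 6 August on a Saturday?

7

Track 6 August's weekday year by year (advancing +1, or +2 across a Feb 29):
  2354: Fri  2355: Sat (+1) ✓  2356: Mon (+2)  2357: Tue (+1)  2358: Wed (+1)
  2359: Thu (+1)  2360: Sat (+2) ✓  2361: Sun (+1)  2362: Mon (+1)  2363: Tue (+1)
  2364: Thu (+2)  2365: Fri (+1)  2366: Sat (+1) ✓  2367: Sun (+1)  … (18 more years) …
  2386: Wed (+1)  2387: Thu (+1)  2388: Sat (+2) ✓  2389: Sun (+1)  2390: Mon (+1)
  2391: Tue (+1)  2392: Thu (+2)  2393: Fri (+1)  2394: Sat (+1) ✓  2395: Sun (+1)
  2396: Tue (+2)  2397: Wed (+1)  2398: Thu (+1)  2399: Fri (+1)
Saturday years: 2355, 2360, 2366, 2377, 2383, 2388, 2394 — 7 in total.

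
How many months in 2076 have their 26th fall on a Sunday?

3

Check the 26th of each month of 2076: Jan 26: Sun, Feb 26: Wed, Mar 26: Thu, Apr 26: Sun, May 26: Tue, Jun 26: Fri, Jul 26: Sun, Aug 26: Wed, Sep 26: Sat, Oct 26: Mon, Nov 26: Thu, Dec 26: Sat.
Sunday occurs in January, April, July — 3 months.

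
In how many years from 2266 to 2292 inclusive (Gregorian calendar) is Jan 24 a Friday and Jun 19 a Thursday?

Check each year's weekday for Jan 24 and Jun 19:
  2266: Wed/Tue  2267: Thu/Wed  2268: Fri/Fri  2269: Sun/Sat  2270: Mon/Sun  2271: Tue/Mon  2272: Wed/Wed  2273: Fri/Thu ✓  2274: Sat/Fri  2275: Sun/Sat  2276: Mon/Mon  2277: Wed/Tue  2278: Thu/Wed  2279: Fri/Thu ✓  2280: Sat/Sat  2281: Mon/Sun  2282: Tue/Mon  2283: Wed/Tue  2284: Thu/Thu  2285: Sat/Fri  2286: Sun/Sat  2287: Mon/Sun  2288: Tue/Tue  2289: Thu/Wed  2290: Fri/Thu ✓  2291: Sat/Fri  2292: Sun/Sun
Both conditions hold in: 2273, 2279, 2290 — 3.

3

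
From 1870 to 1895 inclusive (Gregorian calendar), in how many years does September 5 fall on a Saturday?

3

Track September 5's weekday year by year (advancing +1, or +2 across a Feb 29):
  1870: Mon  1871: Tue (+1)  1872: Thu (+2)  1873: Fri (+1)  1874: Sat (+1) ✓
  1875: Sun (+1)  1876: Tue (+2)  1877: Wed (+1)  1878: Thu (+1)  1879: Fri (+1)
  1880: Sun (+2)  1881: Mon (+1)  1882: Tue (+1)  1883: Wed (+1)  1884: Fri (+2)
  1885: Sat (+1) ✓  1886: Sun (+1)  1887: Mon (+1)  1888: Wed (+2)  1889: Thu (+1)
  1890: Fri (+1)  1891: Sat (+1) ✓  1892: Mon (+2)  1893: Tue (+1)  1894: Wed (+1)
  1895: Thu (+1)
Saturday years: 1874, 1885, 1891 — 3 in total.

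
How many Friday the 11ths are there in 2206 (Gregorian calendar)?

2

Check the 11th of each month of 2206: Jan 11: Sat, Feb 11: Tue, Mar 11: Tue, Apr 11: Fri, May 11: Sun, Jun 11: Wed, Jul 11: Fri, Aug 11: Mon, Sep 11: Thu, Oct 11: Sat, Nov 11: Tue, Dec 11: Thu.
Friday occurs in April, July — 2 months.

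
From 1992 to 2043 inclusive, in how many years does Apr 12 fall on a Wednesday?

Track Apr 12's weekday year by year (advancing +1, or +2 across a Feb 29):
  1992: Sun  1993: Mon (+1)  1994: Tue (+1)  1995: Wed (+1) ✓  1996: Fri (+2)
  1997: Sat (+1)  1998: Sun (+1)  1999: Mon (+1)  2000: Wed (+2) ✓  2001: Thu (+1)
  2002: Fri (+1)  2003: Sat (+1)  2004: Mon (+2)  2005: Tue (+1)  … (24 more years) …
  2030: Fri (+1)  2031: Sat (+1)  2032: Mon (+2)  2033: Tue (+1)  2034: Wed (+1) ✓
  2035: Thu (+1)  2036: Sat (+2)  2037: Sun (+1)  2038: Mon (+1)  2039: Tue (+1)
  2040: Thu (+2)  2041: Fri (+1)  2042: Sat (+1)  2043: Sun (+1)
Wednesday years: 1995, 2000, 2006, 2017, 2023, 2028, 2034 — 7 in total.

7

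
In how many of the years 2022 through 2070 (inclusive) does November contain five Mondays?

13

November has 30 days; it has five Mondays when Monday falls among the first (month-length − 28) days — i.e. when November 1 is one of Monday/Sunday.
November 1 by year: 2022:Tue 2023:Wed 2024:Fri 2025:Sat 2026:Sun✓ 2027:Mon✓ 2028:Wed 2029:Thu 2030:Fri 2031:Sat 2032:Mon✓ 2033:Tue 2034:Wed 2035:Thu 2036:Sat …(19 more)… 2056:Wed 2057:Thu 2058:Fri 2059:Sat 2060:Mon✓ 2061:Tue 2062:Wed 2063:Thu 2064:Sat 2065:Sun✓ 2066:Mon✓ 2067:Tue 2068:Thu 2069:Fri 2070:Sat
Years with five Mondays: 2026, 2027, 2032, 2037, 2038, 2043, 2048, 2049, 2054, 2055, 2060, 2065, 2066 → 13.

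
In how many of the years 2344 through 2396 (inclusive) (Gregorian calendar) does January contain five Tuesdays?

January has 31 days; it has five Tuesdays when Tuesday falls among the first (month-length − 28) days — i.e. when January 1 is one of Tuesday/Monday/Sunday.
January 1 by year: 2344:Sat 2345:Mon✓ 2346:Tue✓ 2347:Wed 2348:Thu 2349:Sat 2350:Sun✓ 2351:Mon✓ 2352:Tue✓ 2353:Thu 2354:Fri 2355:Sat 2356:Sun✓ 2357:Tue✓ 2358:Wed …(23 more)… 2382:Fri 2383:Sat 2384:Sun✓ 2385:Tue✓ 2386:Wed 2387:Thu 2388:Fri 2389:Sun✓ 2390:Mon✓ 2391:Tue✓ 2392:Wed 2393:Fri 2394:Sat 2395:Sun✓ 2396:Mon✓
Years with five Tuesdays: 2345, 2346, 2350, 2351, 2352, 2356, 2357, 2361, 2362, 2363, 2367, 2368, 2373, 2374, 2378, 2379, 2380, 2384, 2385, 2389, 2390, 2391, 2395, 2396 → 24.

24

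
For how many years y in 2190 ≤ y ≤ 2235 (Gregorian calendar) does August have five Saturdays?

21

August has 31 days; it has five Saturdays when Saturday falls among the first (month-length − 28) days — i.e. when August 1 is one of Saturday/Friday/Thursday.
August 1 by year: 2190:Sun 2191:Mon 2192:Wed 2193:Thu✓ 2194:Fri✓ 2195:Sat✓ 2196:Mon 2197:Tue 2198:Wed 2199:Thu✓ 2200:Fri✓ 2201:Sat✓ 2202:Sun 2203:Mon 2204:Wed …(16 more)… 2221:Wed 2222:Thu✓ 2223:Fri✓ 2224:Sun 2225:Mon 2226:Tue 2227:Wed 2228:Fri✓ 2229:Sat✓ 2230:Sun 2231:Mon 2232:Wed 2233:Thu✓ 2234:Fri✓ 2235:Sat✓
Years with five Saturdays: 2193, 2194, 2195, 2199, 2200, 2201, 2205, 2206, 2207, 2211, 2212, 2216, 2217, 2218, 2222, 2223, 2228, 2229, 2233, 2234, 2235 → 21.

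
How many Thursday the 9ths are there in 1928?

2

Check the 9th of each month of 1928: Jan 9: Mon, Feb 9: Thu, Mar 9: Fri, Apr 9: Mon, May 9: Wed, Jun 9: Sat, Jul 9: Mon, Aug 9: Thu, Sep 9: Sun, Oct 9: Tue, Nov 9: Fri, Dec 9: Sun.
Thursday occurs in February, August — 2 months.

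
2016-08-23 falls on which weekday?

January 1, 2016 is a Friday.
August 23 is day 236 of the year, i.e. 235 days after Jan 1.
235 mod 7 = 4, so advance 4 weekdays from Friday: Tuesday.

Tuesday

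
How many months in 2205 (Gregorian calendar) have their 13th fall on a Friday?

Check the 13th of each month of 2205: Jan 13: Sun, Feb 13: Wed, Mar 13: Wed, Apr 13: Sat, May 13: Mon, Jun 13: Thu, Jul 13: Sat, Aug 13: Tue, Sep 13: Fri, Oct 13: Sun, Nov 13: Wed, Dec 13: Fri.
Friday occurs in September, December — 2 months.

2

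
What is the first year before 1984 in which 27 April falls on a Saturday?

1974

From one year to the next, a fixed date's weekday advances by 1, or by 2 when a Feb 29 lies between the two dates.
1984: April 27 is Friday.
1983: Wednesday (−2)
1982: Tuesday (−1)
1981: Monday (−1)
1980: Sunday (−1)
1979: Friday (−2)
1978: Thursday (−1)
1977: Wednesday (−1)
1976: Tuesday (−1)
1975: Sunday (−2)
1974: Saturday (−1)
27 April falls on a Saturday in 1974.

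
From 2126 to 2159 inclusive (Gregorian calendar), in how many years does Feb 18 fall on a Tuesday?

Track Feb 18's weekday year by year (advancing +1, or +2 across a Feb 29):
  2126: Mon  2127: Tue (+1) ✓  2128: Wed (+1)  2129: Fri (+2)  2130: Sat (+1)
  2131: Sun (+1)  2132: Mon (+1)  2133: Wed (+2)  2134: Thu (+1)  2135: Fri (+1)
  2136: Sat (+1)  2137: Mon (+2)  2138: Tue (+1) ✓  2139: Wed (+1)  … (6 more years) …
  2146: Fri (+1)  2147: Sat (+1)  2148: Sun (+1)  2149: Tue (+2) ✓  2150: Wed (+1)
  2151: Thu (+1)  2152: Fri (+1)  2153: Sun (+2)  2154: Mon (+1)  2155: Tue (+1) ✓
  2156: Wed (+1)  2157: Fri (+2)  2158: Sat (+1)  2159: Sun (+1)
Tuesday years: 2127, 2138, 2144, 2149, 2155 — 5 in total.

5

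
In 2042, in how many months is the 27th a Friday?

Check the 27th of each month of 2042: Jan 27: Mon, Feb 27: Thu, Mar 27: Thu, Apr 27: Sun, May 27: Tue, Jun 27: Fri, Jul 27: Sun, Aug 27: Wed, Sep 27: Sat, Oct 27: Mon, Nov 27: Thu, Dec 27: Sat.
Friday occurs in June — 1 month.

1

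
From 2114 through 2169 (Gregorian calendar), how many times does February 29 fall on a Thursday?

Leap years in 2114–2169: 14 of them.
Feb 29 weekday advances by 5 (mod 7) from one leap year to the next four years later (or differs when a century non-leap intervenes).
Leap-day weekdays: 2116:Sat 2120:Thu✓ 2124:Tue 2128:Sun 2132:Fri 2136:Wed 2140:Mon 2144:Sat 2148:Thu✓ 2152:Tue 2156:Sun 2160:Fri 2164:Wed 2168:Mon
Thursday: 2120, 2148 → 2.

2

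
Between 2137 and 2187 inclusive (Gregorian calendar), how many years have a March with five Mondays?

March has 31 days; it has five Mondays when Monday falls among the first (month-length − 28) days — i.e. when March 1 is one of Monday/Sunday/Saturday.
March 1 by year: 2137:Fri 2138:Sat✓ 2139:Sun✓ 2140:Tue 2141:Wed 2142:Thu 2143:Fri 2144:Sun✓ 2145:Mon✓ 2146:Tue 2147:Wed 2148:Fri 2149:Sat✓ 2150:Sun✓ 2151:Mon✓ …(21 more)… 2173:Mon✓ 2174:Tue 2175:Wed 2176:Fri 2177:Sat✓ 2178:Sun✓ 2179:Mon✓ 2180:Wed 2181:Thu 2182:Fri 2183:Sat✓ 2184:Mon✓ 2185:Tue 2186:Wed 2187:Thu
Years with five Mondays: 2138, 2139, 2144, 2145, 2149, 2150, 2151, 2155, 2156, 2160, 2161, 2162, 2166, 2167, 2172, 2173, 2177, 2178, 2179, 2183, 2184 → 21.

21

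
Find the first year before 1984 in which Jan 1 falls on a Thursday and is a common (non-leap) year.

Jan 1 advances by 2 weekdays after a leap year and by 1 after a common year.
1984: Jan 1 is Sunday (leap).
1983: Saturday
1982: Friday
1981: Thursday
1981 begins on a Thursday and is a common year.

1981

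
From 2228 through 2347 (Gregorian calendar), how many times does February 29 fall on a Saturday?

5

Leap years in 2228–2347: 29 of them.
Feb 29 weekday advances by 5 (mod 7) from one leap year to the next four years later (or differs when a century non-leap intervenes).
Leap-day weekdays: 2228:Fri 2232:Wed 2236:Mon 2240:Sat✓ 2244:Thu 2248:Tue 2252:Sun 2256:Fri 2260:Wed 2264:Mon 2268:Sat✓ 2272:Thu 2276:Tue …(3 more)… 2292:Mon 2296:Sat✓ 2304:Mon 2308:Sat✓ 2312:Thu 2316:Tue 2320:Sun 2324:Fri 2328:Wed 2332:Mon 2336:Sat✓ 2340:Thu 2344:Tue
Saturday: 2240, 2268, 2296, 2308, 2336 → 5.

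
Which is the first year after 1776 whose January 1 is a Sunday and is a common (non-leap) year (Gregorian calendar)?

1786

Jan 1 advances by 2 weekdays after a leap year and by 1 after a common year.
1776: Jan 1 is Monday (leap).
1777: Wednesday
1778: Thursday
1779: Friday
1780: Saturday (leap)
1781: Monday
1782: Tuesday
1783: Wednesday
1784: Thursday (leap)
1785: Saturday
1786: Sunday
1786 begins on a Sunday and is a common year.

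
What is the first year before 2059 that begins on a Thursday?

Jan 1 advances by 2 weekdays after a leap year and by 1 after a common year.
2059: Jan 1 is Wednesday.
2058: Tuesday
2057: Monday
2056: Saturday (leap)
2055: Friday
2054: Thursday
2054 begins on a Thursday

2054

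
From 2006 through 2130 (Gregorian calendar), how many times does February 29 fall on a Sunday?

4

Leap years in 2006–2130: 30 of them.
Feb 29 weekday advances by 5 (mod 7) from one leap year to the next four years later (or differs when a century non-leap intervenes).
Leap-day weekdays: 2008:Fri 2012:Wed 2016:Mon 2020:Sat 2024:Thu 2028:Tue 2032:Sun✓ 2036:Fri 2040:Wed 2044:Mon 2048:Sat 2052:Thu 2056:Tue …(4 more)… 2076:Sat 2080:Thu 2084:Tue 2088:Sun✓ 2092:Fri 2096:Wed 2104:Fri 2108:Wed 2112:Mon 2116:Sat 2120:Thu 2124:Tue 2128:Sun✓
Sunday: 2032, 2060, 2088, 2128 → 4.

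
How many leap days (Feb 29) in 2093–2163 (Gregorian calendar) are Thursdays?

2

Leap years in 2093–2163: 16 of them.
Feb 29 weekday advances by 5 (mod 7) from one leap year to the next four years later (or differs when a century non-leap intervenes).
Leap-day weekdays: 2096:Wed 2104:Fri 2108:Wed 2112:Mon 2116:Sat 2120:Thu✓ 2124:Tue 2128:Sun 2132:Fri 2136:Wed 2140:Mon 2144:Sat 2148:Thu✓ 2152:Tue 2156:Sun 2160:Fri
Thursday: 2120, 2148 → 2.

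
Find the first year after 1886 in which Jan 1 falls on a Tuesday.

1889

Jan 1 advances by 2 weekdays after a leap year and by 1 after a common year.
1886: Jan 1 is Friday.
1887: Saturday
1888: Sunday (leap)
1889: Tuesday
1889 begins on a Tuesday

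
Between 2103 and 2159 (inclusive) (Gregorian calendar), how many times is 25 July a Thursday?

Track 25 July's weekday year by year (advancing +1, or +2 across a Feb 29):
  2103: Wed  2104: Fri (+2)  2105: Sat (+1)  2106: Sun (+1)  2107: Mon (+1)
  2108: Wed (+2)  2109: Thu (+1) ✓  2110: Fri (+1)  2111: Sat (+1)  2112: Mon (+2)
  2113: Tue (+1)  2114: Wed (+1)  2115: Thu (+1) ✓  2116: Sat (+2)  … (29 more years) …
  2146: Mon (+1)  2147: Tue (+1)  2148: Thu (+2) ✓  2149: Fri (+1)  2150: Sat (+1)
  2151: Sun (+1)  2152: Tue (+2)  2153: Wed (+1)  2154: Thu (+1) ✓  2155: Fri (+1)
  2156: Sun (+2)  2157: Mon (+1)  2158: Tue (+1)  2159: Wed (+1)
Thursday years: 2109, 2115, 2120, 2126, 2137, 2143, 2148, 2154 — 8 in total.

8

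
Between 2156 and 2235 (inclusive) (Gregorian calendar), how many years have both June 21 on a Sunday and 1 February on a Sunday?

10

Check each year's weekday for June 21 and 1 February:
  2156: Mon/Sun  2157: Tue/Tue  2158: Wed/Wed  2159: Thu/Thu  2160: Sat/Fri  2161: Sun/Sun ✓  2162: Mon/Mon  2163: Tue/Tue  2164: Thu/Wed  2165: Fri/Fri  2166: Sat/Sat  2167: Sun/Sun ✓  2168: Tue/Mon  2169: Wed/Wed  …(52 more)…  2222: Fri/Fri  2223: Sat/Sat  2224: Mon/Sun  2225: Tue/Tue  2226: Wed/Wed  2227: Thu/Thu  2228: Sat/Fri  2229: Sun/Sun ✓  2230: Mon/Mon  2231: Tue/Tue  2232: Thu/Wed  2233: Fri/Fri  2234: Sat/Sat  2235: Sun/Sun ✓
Both conditions hold in: 2161, 2167, 2178, 2189, 2195, 2201, 2207, 2218, 2229, 2235 — 10.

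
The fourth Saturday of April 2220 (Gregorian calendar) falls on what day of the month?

22

April 1, 2220 is a Saturday, so the first Saturday is the 1st.
The fourth Saturday is 1 + 21 = 22.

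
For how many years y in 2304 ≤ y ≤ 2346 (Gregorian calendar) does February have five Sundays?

February has 28 days (29 in leap years); it has five Sundays when Sunday falls among the first (month-length − 28) days — i.e. when February 1 is Sunday in a leap year (never in a common year).
February 1 by year: 2304:Mon 2305:Wed 2306:Thu 2307:Fri 2308:Sat 2309:Mon 2310:Tue 2311:Wed 2312:Thu 2313:Sat 2314:Sun 2315:Mon 2316:Tue 2317:Thu 2318:Fri …(13 more)… 2332:Mon 2333:Wed 2334:Thu 2335:Fri 2336:Sat 2337:Mon 2338:Tue 2339:Wed 2340:Thu 2341:Sat 2342:Sun 2343:Mon 2344:Tue 2345:Thu 2346:Fri
Years with five Sundays: 2320 → 1.

1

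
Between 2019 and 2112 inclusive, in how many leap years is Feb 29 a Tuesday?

Leap years in 2019–2112: 23 of them.
Feb 29 weekday advances by 5 (mod 7) from one leap year to the next four years later (or differs when a century non-leap intervenes).
Leap-day weekdays: 2020:Sat 2024:Thu 2028:Tue✓ 2032:Sun 2036:Fri 2040:Wed 2044:Mon 2048:Sat 2052:Thu 2056:Tue✓ 2060:Sun 2064:Fri 2068:Wed 2072:Mon 2076:Sat 2080:Thu 2084:Tue✓ 2088:Sun 2092:Fri 2096:Wed 2104:Fri 2108:Wed 2112:Mon
Tuesday: 2028, 2056, 2084 → 3.

3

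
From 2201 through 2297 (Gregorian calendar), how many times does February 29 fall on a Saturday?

4

Leap years in 2201–2297: 24 of them.
Feb 29 weekday advances by 5 (mod 7) from one leap year to the next four years later (or differs when a century non-leap intervenes).
Leap-day weekdays: 2204:Wed 2208:Mon 2212:Sat✓ 2216:Thu 2220:Tue 2224:Sun 2228:Fri 2232:Wed 2236:Mon 2240:Sat✓ 2244:Thu 2248:Tue 2252:Sun 2256:Fri 2260:Wed 2264:Mon 2268:Sat✓ 2272:Thu 2276:Tue 2280:Sun 2284:Fri 2288:Wed 2292:Mon 2296:Sat✓
Saturday: 2212, 2240, 2268, 2296 → 4.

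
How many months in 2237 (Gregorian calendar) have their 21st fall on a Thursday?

2

Check the 21st of each month of 2237: Jan 21: Sat, Feb 21: Tue, Mar 21: Tue, Apr 21: Fri, May 21: Sun, Jun 21: Wed, Jul 21: Fri, Aug 21: Mon, Sep 21: Thu, Oct 21: Sat, Nov 21: Tue, Dec 21: Thu.
Thursday occurs in September, December — 2 months.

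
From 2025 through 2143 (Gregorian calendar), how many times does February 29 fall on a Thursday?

3

Leap years in 2025–2143: 28 of them.
Feb 29 weekday advances by 5 (mod 7) from one leap year to the next four years later (or differs when a century non-leap intervenes).
Leap-day weekdays: 2028:Tue 2032:Sun 2036:Fri 2040:Wed 2044:Mon 2048:Sat 2052:Thu✓ 2056:Tue 2060:Sun 2064:Fri 2068:Wed 2072:Mon 2076:Sat 2080:Thu✓ 2084:Tue 2088:Sun 2092:Fri 2096:Wed 2104:Fri 2108:Wed 2112:Mon 2116:Sat 2120:Thu✓ 2124:Tue 2128:Sun 2132:Fri 2136:Wed 2140:Mon
Thursday: 2052, 2080, 2120 → 3.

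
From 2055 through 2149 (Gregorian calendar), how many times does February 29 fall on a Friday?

Leap years in 2055–2149: 23 of them.
Feb 29 weekday advances by 5 (mod 7) from one leap year to the next four years later (or differs when a century non-leap intervenes).
Leap-day weekdays: 2056:Tue 2060:Sun 2064:Fri✓ 2068:Wed 2072:Mon 2076:Sat 2080:Thu 2084:Tue 2088:Sun 2092:Fri✓ 2096:Wed 2104:Fri✓ 2108:Wed 2112:Mon 2116:Sat 2120:Thu 2124:Tue 2128:Sun 2132:Fri✓ 2136:Wed 2140:Mon 2144:Sat 2148:Thu
Friday: 2064, 2092, 2104, 2132 → 4.

4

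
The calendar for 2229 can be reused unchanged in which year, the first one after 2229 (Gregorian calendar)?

2235

Two years share a calendar iff Jan 1 falls on the same weekday and both are leap or both are common. 2229: Jan 1 is Thursday, common year.
2230: Jan 1 Friday, common
2231: Jan 1 Saturday, common
2232: Jan 1 Sunday, leap
2233: Jan 1 Tuesday, common
2234: Jan 1 Wednesday, common
2235: Jan 1 Thursday, common
2235 matches on both conditions.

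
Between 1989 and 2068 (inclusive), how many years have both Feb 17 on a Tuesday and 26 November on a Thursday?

Check each year's weekday for Feb 17 and 26 November:
  1989: Fri/Sun  1990: Sat/Mon  1991: Sun/Tue  1992: Mon/Thu  1993: Wed/Fri  1994: Thu/Sat  1995: Fri/Sun  1996: Sat/Tue  1997: Mon/Wed  1998: Tue/Thu ✓  1999: Wed/Fri  2000: Thu/Sun  2001: Sat/Mon  2002: Sun/Tue  …(52 more)…  2055: Wed/Fri  2056: Thu/Sun  2057: Sat/Mon  2058: Sun/Tue  2059: Mon/Wed  2060: Tue/Fri  2061: Thu/Sat  2062: Fri/Sun  2063: Sat/Mon  2064: Sun/Wed  2065: Tue/Thu ✓  2066: Wed/Fri  2067: Thu/Sat  2068: Fri/Mon
Both conditions hold in: 1998, 2009, 2015, 2026, 2037, 2043, 2054, 2065 — 8.

8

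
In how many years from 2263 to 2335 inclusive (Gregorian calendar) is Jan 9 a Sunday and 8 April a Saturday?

Check each year's weekday for Jan 9 and 8 April:
  2263: Fri/Wed  2264: Sat/Fri  2265: Mon/Sat  2266: Tue/Sun  2267: Wed/Mon  2268: Thu/Wed  2269: Sat/Thu  2270: Sun/Fri  2271: Mon/Sat  2272: Tue/Mon  2273: Thu/Tue  2274: Fri/Wed  2275: Sat/Thu  2276: Sun/Sat ✓  …(45 more)…  2322: Mon/Sat  2323: Tue/Sun  2324: Wed/Tue  2325: Fri/Wed  2326: Sat/Thu  2327: Sun/Fri  2328: Mon/Sun  2329: Wed/Mon  2330: Thu/Tue  2331: Fri/Wed  2332: Sat/Fri  2333: Mon/Sat  2334: Tue/Sun  2335: Wed/Mon
Both conditions hold in: 2276, 2316 — 2.

2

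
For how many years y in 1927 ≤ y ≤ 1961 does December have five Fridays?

15

December has 31 days; it has five Fridays when Friday falls among the first (month-length − 28) days — i.e. when December 1 is one of Friday/Thursday/Wednesday.
December 1 by year: 1927:Thu✓ 1928:Sat 1929:Sun 1930:Mon 1931:Tue 1932:Thu✓ 1933:Fri✓ 1934:Sat 1935:Sun 1936:Tue 1937:Wed✓ 1938:Thu✓ 1939:Fri✓ 1940:Sun 1941:Mon …(5 more)… 1947:Mon 1948:Wed✓ 1949:Thu✓ 1950:Fri✓ 1951:Sat 1952:Mon 1953:Tue 1954:Wed✓ 1955:Thu✓ 1956:Sat 1957:Sun 1958:Mon 1959:Tue 1960:Thu✓ 1961:Fri✓
Years with five Fridays: 1927, 1932, 1933, 1937, 1938, 1939, 1943, 1944, 1948, 1949, 1950, 1954, 1955, 1960, 1961 → 15.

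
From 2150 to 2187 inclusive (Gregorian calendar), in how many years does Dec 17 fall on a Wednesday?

5

Track Dec 17's weekday year by year (advancing +1, or +2 across a Feb 29):
  2150: Thu  2151: Fri (+1)  2152: Sun (+2)  2153: Mon (+1)  2154: Tue (+1)
  2155: Wed (+1) ✓  2156: Fri (+2)  2157: Sat (+1)  2158: Sun (+1)  2159: Mon (+1)
  2160: Wed (+2) ✓  2161: Thu (+1)  2162: Fri (+1)  2163: Sat (+1)  … (10 more years) …
  2174: Sat (+1)  2175: Sun (+1)  2176: Tue (+2)  2177: Wed (+1) ✓  2178: Thu (+1)
  2179: Fri (+1)  2180: Sun (+2)  2181: Mon (+1)  2182: Tue (+1)  2183: Wed (+1) ✓
  2184: Fri (+2)  2185: Sat (+1)  2186: Sun (+1)  2187: Mon (+1)
Wednesday years: 2155, 2160, 2166, 2177, 2183 — 5 in total.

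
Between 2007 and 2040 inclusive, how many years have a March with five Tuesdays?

15

March has 31 days; it has five Tuesdays when Tuesday falls among the first (month-length − 28) days — i.e. when March 1 is one of Tuesday/Monday/Sunday.
March 1 by year: 2007:Thu 2008:Sat 2009:Sun✓ 2010:Mon✓ 2011:Tue✓ 2012:Thu 2013:Fri 2014:Sat 2015:Sun✓ 2016:Tue✓ 2017:Wed 2018:Thu 2019:Fri 2020:Sun✓ 2021:Mon✓ …(4 more)… 2026:Sun✓ 2027:Mon✓ 2028:Wed 2029:Thu 2030:Fri 2031:Sat 2032:Mon✓ 2033:Tue✓ 2034:Wed 2035:Thu 2036:Sat 2037:Sun✓ 2038:Mon✓ 2039:Tue✓ 2040:Thu
Years with five Tuesdays: 2009, 2010, 2011, 2015, 2016, 2020, 2021, 2022, 2026, 2027, 2032, 2033, 2037, 2038, 2039 → 15.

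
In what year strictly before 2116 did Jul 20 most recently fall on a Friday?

From one year to the next, a fixed date's weekday advances by 1, or by 2 when a Feb 29 lies between the two dates.
2116: July 20 is Monday.
2115: Saturday (−2)
2114: Friday (−1)
Jul 20 falls on a Friday in 2114.

2114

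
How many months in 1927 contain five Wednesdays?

4

A month of length L has five Wednesdays iff its first Wednesday is on day ≤ L−28 (so day 1–3 in a 31-day month, 1–2 in a 30-day month, day 1 in a leap February).
Checking each month of 1927: Jan starts Sat (31d); Feb starts Tue (28d); Mar starts Tue (31d) ✓; Apr starts Fri (30d); May starts Sun (31d); Jun starts Wed (30d) ✓; Jul starts Fri (31d); Aug starts Mon (31d) ✓; Sep starts Thu (30d); Oct starts Sat (31d); Nov starts Tue (30d) ✓; Dec starts Thu (31d).
Five-Wednesday months: March, June, August, November → 4.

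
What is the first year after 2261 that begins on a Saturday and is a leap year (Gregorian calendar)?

Jan 1 advances by 2 weekdays after a leap year and by 1 after a common year.
2261: Jan 1 is Tuesday.
2262: Wednesday
2263: Thursday
2264: Friday (leap)
2265: Sunday
2266: Monday
2267: Tuesday
2268: Wednesday (leap)
2269: Friday
2270: Saturday
2271: Sunday
2272: Monday (leap)
2273: Wednesday
2274: Thursday
2275: Friday
2276: Saturday (leap)
2276 begins on a Saturday and is a leap year.

2276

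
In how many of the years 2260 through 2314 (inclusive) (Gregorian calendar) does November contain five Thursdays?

November has 30 days; it has five Thursdays when Thursday falls among the first (month-length − 28) days — i.e. when November 1 is one of Thursday/Wednesday.
November 1 by year: 2260:Thu✓ 2261:Fri 2262:Sat 2263:Sun 2264:Tue 2265:Wed✓ 2266:Thu✓ 2267:Fri 2268:Sun 2269:Mon 2270:Tue 2271:Wed✓ 2272:Fri 2273:Sat 2274:Sun …(25 more)… 2300:Thu✓ 2301:Fri 2302:Sat 2303:Sun 2304:Tue 2305:Wed✓ 2306:Thu✓ 2307:Fri 2308:Sun 2309:Mon 2310:Tue 2311:Wed✓ 2312:Fri 2313:Sat 2314:Sun
Years with five Thursdays: 2260, 2265, 2266, 2271, 2276, 2277, 2282, 2283, 2288, 2293, 2294, 2299, 2300, 2305, 2306, 2311 → 16.

16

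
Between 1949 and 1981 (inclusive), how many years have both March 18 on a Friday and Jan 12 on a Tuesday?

Check each year's weekday for March 18 and Jan 12:
  1949: Fri/Wed  1950: Sat/Thu  1951: Sun/Fri  1952: Tue/Sat  1953: Wed/Mon  1954: Thu/Tue  1955: Fri/Wed  1956: Sun/Thu  1957: Mon/Sat  1958: Tue/Sun  1959: Wed/Mon  1960: Fri/Tue ✓  1961: Sat/Thu  1962: Sun/Fri  …(5 more)…  1968: Mon/Fri  1969: Tue/Sun  1970: Wed/Mon  1971: Thu/Tue  1972: Sat/Wed  1973: Sun/Fri  1974: Mon/Sat  1975: Tue/Sun  1976: Thu/Mon  1977: Fri/Wed  1978: Sat/Thu  1979: Sun/Fri  1980: Tue/Sat  1981: Wed/Mon
Both conditions hold in: 1960 — 1.

1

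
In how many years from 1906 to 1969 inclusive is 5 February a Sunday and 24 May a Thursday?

2

Check each year's weekday for 5 February and 24 May:
  1906: Mon/Thu  1907: Tue/Fri  1908: Wed/Sun  1909: Fri/Mon  1910: Sat/Tue  1911: Sun/Wed  1912: Mon/Fri  1913: Wed/Sat  1914: Thu/Sun  1915: Fri/Mon  1916: Sat/Wed  1917: Mon/Thu  1918: Tue/Fri  1919: Wed/Sat  …(36 more)…  1956: Sun/Thu ✓  1957: Tue/Fri  1958: Wed/Sat  1959: Thu/Sun  1960: Fri/Tue  1961: Sun/Wed  1962: Mon/Thu  1963: Tue/Fri  1964: Wed/Sun  1965: Fri/Mon  1966: Sat/Tue  1967: Sun/Wed  1968: Mon/Fri  1969: Wed/Sat
Both conditions hold in: 1928, 1956 — 2.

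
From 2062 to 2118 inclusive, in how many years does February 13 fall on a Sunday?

Track February 13's weekday year by year (advancing +1, or +2 across a Feb 29):
  2062: Mon  2063: Tue (+1)  2064: Wed (+1)  2065: Fri (+2)  2066: Sat (+1)
  2067: Sun (+1) ✓  2068: Mon (+1)  2069: Wed (+2)  2070: Thu (+1)  2071: Fri (+1)
  2072: Sat (+1)  2073: Mon (+2)  2074: Tue (+1)  2075: Wed (+1)  … (29 more years) …
  2105: Fri (+2)  2106: Sat (+1)  2107: Sun (+1) ✓  2108: Mon (+1)  2109: Wed (+2)
  2110: Thu (+1)  2111: Fri (+1)  2112: Sat (+1)  2113: Mon (+2)  2114: Tue (+1)
  2115: Wed (+1)  2116: Thu (+1)  2117: Sat (+2)  2118: Sun (+1) ✓
Sunday years: 2067, 2078, 2084, 2089, 2095, 2101, 2107, 2118 — 8 in total.

8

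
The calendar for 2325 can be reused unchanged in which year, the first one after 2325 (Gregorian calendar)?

Two years share a calendar iff Jan 1 falls on the same weekday and both are leap or both are common. 2325: Jan 1 is Thursday, common year.
2326: Jan 1 Friday, common
2327: Jan 1 Saturday, common
2328: Jan 1 Sunday, leap
2329: Jan 1 Tuesday, common
2330: Jan 1 Wednesday, common
2331: Jan 1 Thursday, common
2331 matches on both conditions.

2331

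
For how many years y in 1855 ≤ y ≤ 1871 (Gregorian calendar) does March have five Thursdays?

8

March has 31 days; it has five Thursdays when Thursday falls among the first (month-length − 28) days — i.e. when March 1 is one of Thursday/Wednesday/Tuesday.
March 1 by year: 1855:Thu✓ 1856:Sat 1857:Sun 1858:Mon 1859:Tue✓ 1860:Thu✓ 1861:Fri 1862:Sat 1863:Sun 1864:Tue✓ 1865:Wed✓ 1866:Thu✓ 1867:Fri 1868:Sun 1869:Mon 1870:Tue✓ 1871:Wed✓
Years with five Thursdays: 1855, 1859, 1860, 1864, 1865, 1866, 1870, 1871 → 8.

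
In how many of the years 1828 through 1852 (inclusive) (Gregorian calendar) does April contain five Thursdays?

April has 30 days; it has five Thursdays when Thursday falls among the first (month-length − 28) days — i.e. when April 1 is one of Thursday/Wednesday.
April 1 by year: 1828:Tue 1829:Wed✓ 1830:Thu✓ 1831:Fri 1832:Sun 1833:Mon 1834:Tue 1835:Wed✓ 1836:Fri 1837:Sat 1838:Sun 1839:Mon 1840:Wed✓ 1841:Thu✓ 1842:Fri 1843:Sat 1844:Mon 1845:Tue 1846:Wed✓ 1847:Thu✓ 1848:Sat 1849:Sun 1850:Mon 1851:Tue 1852:Thu✓
Years with five Thursdays: 1829, 1830, 1835, 1840, 1841, 1846, 1847, 1852 → 8.

8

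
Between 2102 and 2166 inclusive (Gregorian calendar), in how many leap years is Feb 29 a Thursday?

Leap years in 2102–2166: 16 of them.
Feb 29 weekday advances by 5 (mod 7) from one leap year to the next four years later (or differs when a century non-leap intervenes).
Leap-day weekdays: 2104:Fri 2108:Wed 2112:Mon 2116:Sat 2120:Thu✓ 2124:Tue 2128:Sun 2132:Fri 2136:Wed 2140:Mon 2144:Sat 2148:Thu✓ 2152:Tue 2156:Sun 2160:Fri 2164:Wed
Thursday: 2120, 2148 → 2.

2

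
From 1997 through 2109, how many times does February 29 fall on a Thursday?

3

Leap years in 1997–2109: 27 of them.
Feb 29 weekday advances by 5 (mod 7) from one leap year to the next four years later (or differs when a century non-leap intervenes).
Leap-day weekdays: 2000:Tue 2004:Sun 2008:Fri 2012:Wed 2016:Mon 2020:Sat 2024:Thu✓ 2028:Tue 2032:Sun 2036:Fri 2040:Wed 2044:Mon 2048:Sat 2052:Thu✓ 2056:Tue 2060:Sun 2064:Fri 2068:Wed 2072:Mon 2076:Sat 2080:Thu✓ 2084:Tue 2088:Sun 2092:Fri 2096:Wed 2104:Fri 2108:Wed
Thursday: 2024, 2052, 2080 → 3.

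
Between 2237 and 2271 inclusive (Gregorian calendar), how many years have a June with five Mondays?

June has 30 days; it has five Mondays when Monday falls among the first (month-length − 28) days — i.e. when June 1 is one of Monday/Sunday.
June 1 by year: 2237:Thu 2238:Fri 2239:Sat 2240:Mon✓ 2241:Tue 2242:Wed 2243:Thu 2244:Sat 2245:Sun✓ 2246:Mon✓ 2247:Tue 2248:Thu 2249:Fri 2250:Sat 2251:Sun✓ …(5 more)… 2257:Mon✓ 2258:Tue 2259:Wed 2260:Fri 2261:Sat 2262:Sun✓ 2263:Mon✓ 2264:Wed 2265:Thu 2266:Fri 2267:Sat 2268:Mon✓ 2269:Tue 2270:Wed 2271:Thu
Years with five Mondays: 2240, 2245, 2246, 2251, 2256, 2257, 2262, 2263, 2268 → 9.

9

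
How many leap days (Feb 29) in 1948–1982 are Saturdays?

Leap years in 1948–1982: 9 of them.
Feb 29 weekday advances by 5 (mod 7) from one leap year to the next four years later (or differs when a century non-leap intervenes).
Leap-day weekdays: 1948:Sun 1952:Fri 1956:Wed 1960:Mon 1964:Sat✓ 1968:Thu 1972:Tue 1976:Sun 1980:Fri
Saturday: 1964 → 1.

1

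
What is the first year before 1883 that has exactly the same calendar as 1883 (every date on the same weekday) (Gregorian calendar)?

1877

Two years share a calendar iff Jan 1 falls on the same weekday and both are leap or both are common. 1883: Jan 1 is Monday, common year.
1882: Jan 1 Sunday, common
1881: Jan 1 Saturday, common
1880: Jan 1 Thursday, leap
1879: Jan 1 Wednesday, common
1878: Jan 1 Tuesday, common
1877: Jan 1 Monday, common
1877 matches on both conditions.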